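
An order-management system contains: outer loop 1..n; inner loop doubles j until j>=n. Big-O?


Reasoning: linear outer times logarithmic inner
Complexity: O(n log n)

O(n log n)


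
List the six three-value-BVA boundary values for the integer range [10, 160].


Range: [10, 160]
Boundaries: just below min, min, min+1, max-1, max, just above max
Values: [9, 10, 11, 159, 160, 161]

[9, 10, 11, 159, 160, 161]


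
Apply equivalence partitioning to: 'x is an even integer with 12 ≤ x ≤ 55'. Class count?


Constraint: even integers in [12, 55]
Class 1: x < 12 — out-of-range invalid
Class 2: x in [12,55] but odd — wrong type invalid
Class 3: x in [12,55] and even — valid
Class 4: x > 55 — out-of-range invalid
Total equivalence classes: 4

4 equivalence classes


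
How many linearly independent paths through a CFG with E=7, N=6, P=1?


Formula: V(G) = E - N + 2P
V(G) = 7 - 6 + 2*1
V(G) = 1 + 2
V(G) = 3

3


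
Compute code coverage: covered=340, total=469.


Coverage = covered / total * 100
Coverage = 340 / 469 * 100
Coverage = 72.49%

72.49%


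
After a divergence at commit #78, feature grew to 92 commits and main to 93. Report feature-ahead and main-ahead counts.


Common ancestor: commit #78
feature commits after divergence: 92 - 78 = 14
main commits after divergence: 93 - 78 = 15
feature is 14 commits ahead of main
main is 15 commits ahead of feature

feature ahead: 14, main ahead: 15


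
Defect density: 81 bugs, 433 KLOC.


Defect density = defects / KLOC
Defect density = 81 / 433
Defect density = 0.187 defects/KLOC

0.187 defects/KLOC


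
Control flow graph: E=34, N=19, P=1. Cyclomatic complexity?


Formula: V(G) = E - N + 2P
V(G) = 34 - 19 + 2*1
V(G) = 15 + 2
V(G) = 17

17


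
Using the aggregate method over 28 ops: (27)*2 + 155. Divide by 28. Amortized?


Formula: Amortized cost = Total cost / Operations
Total cost = (27 * 2) + (1 * 155)
Total cost = 54 + 155 = 209
Amortized = 209 / 28 = 7.4643

7.4643


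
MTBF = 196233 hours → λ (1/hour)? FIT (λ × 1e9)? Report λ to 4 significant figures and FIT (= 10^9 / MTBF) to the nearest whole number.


Formula: λ = 1 / MTBF; FIT = λ × 1e9 = 1e9 / MTBF
λ = 1 / 196233 ≈ 5.096e-06 failures/hour
FIT = 1e9 / 196233 ≈ 5096 failures per 1e9 hours (nearest whole number)

λ = 5.096e-06 /h, FIT = 5096


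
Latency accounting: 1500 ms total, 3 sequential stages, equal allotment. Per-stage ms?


Formula: per_stage = total_budget / stages
per_stage = 1500 / 3
per_stage = 500.0 ms

500.0 ms


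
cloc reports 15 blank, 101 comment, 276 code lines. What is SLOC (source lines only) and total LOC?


Total LOC = blank + comment + code
Total LOC = 15 + 101 + 276 = 392
SLOC (source only) = code = 276

Total LOC: 392, SLOC: 276


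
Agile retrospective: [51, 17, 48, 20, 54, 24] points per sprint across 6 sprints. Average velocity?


Formula: Avg velocity = Total points / Number of sprints
Points: [51, 17, 48, 20, 54, 24]
Sum = 51 + 17 + 48 + 20 + 54 + 24 = 214
Avg velocity = 214 / 6 = 35.67 points/sprint

35.67 points/sprint


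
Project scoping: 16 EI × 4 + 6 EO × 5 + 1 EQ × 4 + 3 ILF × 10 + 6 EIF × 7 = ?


UFP = EI*4 + EO*5 + EQ*4 + ILF*10 + EIF*7
UFP = 16*4 + 6*5 + 1*4 + 3*10 + 6*7
UFP = 64 + 30 + 4 + 30 + 42
UFP = 170

170


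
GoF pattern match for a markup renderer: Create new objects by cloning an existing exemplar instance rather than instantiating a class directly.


This matches the Prototype pattern

Prototype


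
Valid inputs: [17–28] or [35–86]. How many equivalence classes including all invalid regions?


Valid ranges: [17,28] and [35,86]
Class 1: x < 17 — invalid
Class 2: 17 ≤ x ≤ 28 — valid
Class 3: 28 < x < 35 — invalid (gap between ranges)
Class 4: 35 ≤ x ≤ 86 — valid
Class 5: x > 86 — invalid
Total equivalence classes: 5

5 equivalence classes


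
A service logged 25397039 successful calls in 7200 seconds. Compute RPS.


Formula: throughput = requests / seconds
throughput = 25397039 / 7200
throughput = 3527.37 requests/second

3527.37 requests/second


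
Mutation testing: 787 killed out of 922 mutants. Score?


Mutation score = killed / total * 100
Mutation score = 787 / 922 * 100
Mutation score = 85.36%

85.36%


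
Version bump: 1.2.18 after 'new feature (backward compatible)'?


Current: 1.2.18
Change category: 'new feature (backward compatible)' → minor bump
SemVer rule: minor bump → increment MINOR, reset PATCH to 0 (MAJOR unchanged)
New: 1.3.0

1.3.0


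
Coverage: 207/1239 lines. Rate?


Coverage = covered / total * 100
Coverage = 207 / 1239 * 100
Coverage = 16.71%

16.71%


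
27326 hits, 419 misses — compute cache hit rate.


Formula: hit rate = hits / (hits + misses) * 100
hit rate = 27326 / (27326 + 419) * 100
hit rate = 27326 / 27745 * 100
hit rate = 98.49%

98.49%


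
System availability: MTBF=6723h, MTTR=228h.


Availability = MTBF / (MTBF + MTTR)
Availability = 6723 / (6723 + 228)
Availability = 6723 / 6951
Availability = 96.7199%

96.7199%


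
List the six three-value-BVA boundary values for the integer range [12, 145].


Range: [12, 145]
Boundaries: just below min, min, min+1, max-1, max, just above max
Values: [11, 12, 13, 144, 145, 146]

[11, 12, 13, 144, 145, 146]


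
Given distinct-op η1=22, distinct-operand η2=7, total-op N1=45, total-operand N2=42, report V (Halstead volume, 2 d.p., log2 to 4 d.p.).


Formula: V = N * log2(η), where N = N1 + N2 and η = η1 + η2
η = 22 + 7 = 29
N = 45 + 42 = 87
log2(29) ≈ 4.8580
V = 87 * 4.8580 = 422.65

422.65


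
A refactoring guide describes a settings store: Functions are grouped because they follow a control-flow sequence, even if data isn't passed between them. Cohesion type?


Reasoning: Grouped by order of execution within a routine, not by data flow
Type: Procedural cohesion

Procedural cohesion


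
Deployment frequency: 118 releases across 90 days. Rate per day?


Formula: deployments per day = releases / days
= 118 / 90
= 1.311 deploys/day
(equivalently, 9.18 deploys/week)

1.311 deploys/day


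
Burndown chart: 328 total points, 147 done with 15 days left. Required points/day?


Formula: Required rate = Remaining points / Days left
Remaining = 328 - 147 = 181 points
Required rate = 181 / 15 = 12.07 points/day

12.07 points/day


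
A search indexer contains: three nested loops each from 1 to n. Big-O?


Reasoning: three levels of nesting over n
Complexity: O(n^3)

O(n^3)


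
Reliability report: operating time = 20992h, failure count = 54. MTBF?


Formula: MTBF = Total operating time / Number of failures
MTBF = 20992 / 54
MTBF = 388.74 hours

388.74 hours


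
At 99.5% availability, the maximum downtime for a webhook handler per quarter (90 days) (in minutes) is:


Formula: allowed downtime = period * (100 - SLA) / 100
Period (quarter (90 days)) = 129600 minutes
Unavailability fraction = (100 - 99.5) / 100
Allowed downtime = 129600 * (100 - 99.5) / 100
Allowed downtime = 648.0 minutes

648.0 minutes


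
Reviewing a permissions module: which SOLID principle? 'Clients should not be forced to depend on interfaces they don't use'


This describes the Interface Segregation Principle (ISP)

Interface Segregation Principle (ISP)


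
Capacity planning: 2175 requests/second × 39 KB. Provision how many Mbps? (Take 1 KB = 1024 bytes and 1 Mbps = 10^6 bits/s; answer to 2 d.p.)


Formula: Mbps = payload_bytes * RPS * 8 / 1e6
Payload per request = 39 KB = 39 * 1024 = 39936 bytes
Total bytes/sec = 39936 * 2175 = 86860800
Total bits/sec = 86860800 * 8 = 694886400
Mbps = 694886400 / 1e6 = 694.89

694.89 Mbps


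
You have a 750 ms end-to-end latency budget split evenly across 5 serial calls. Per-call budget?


Formula: per_stage = total_budget / stages
per_stage = 750 / 5
per_stage = 150.0 ms

150.0 ms


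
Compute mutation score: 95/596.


Mutation score = killed / total * 100
Mutation score = 95 / 596 * 100
Mutation score = 15.94%

15.94%


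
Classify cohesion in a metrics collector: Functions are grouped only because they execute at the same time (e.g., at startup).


Reasoning: Related by timing only
Type: Temporal cohesion

Temporal cohesion


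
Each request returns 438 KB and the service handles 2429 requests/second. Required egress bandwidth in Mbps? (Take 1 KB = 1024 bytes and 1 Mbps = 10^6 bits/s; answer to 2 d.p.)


Formula: Mbps = payload_bytes * RPS * 8 / 1e6
Payload per request = 438 KB = 438 * 1024 = 448512 bytes
Total bytes/sec = 448512 * 2429 = 1089435648
Total bits/sec = 1089435648 * 8 = 8715485184
Mbps = 8715485184 / 1e6 = 8715.49

8715.49 Mbps


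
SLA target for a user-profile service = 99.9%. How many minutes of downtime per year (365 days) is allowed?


Formula: allowed downtime = period * (100 - SLA) / 100
Period (year (365 days)) = 525600 minutes
Unavailability fraction = (100 - 99.9) / 100
Allowed downtime = 525600 * (100 - 99.9) / 100
Allowed downtime = 525.6 minutes

525.6 minutes


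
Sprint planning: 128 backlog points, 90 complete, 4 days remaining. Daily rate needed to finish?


Formula: Required rate = Remaining points / Days left
Remaining = 128 - 90 = 38 points
Required rate = 38 / 4 = 9.5 points/day

9.5 points/day


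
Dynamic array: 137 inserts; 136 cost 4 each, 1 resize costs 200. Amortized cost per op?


Formula: Amortized cost = Total cost / Operations
Total cost = (136 * 4) + (1 * 200)
Total cost = 544 + 200 = 744
Amortized = 744 / 137 = 5.4307

5.4307


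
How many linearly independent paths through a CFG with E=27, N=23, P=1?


Formula: V(G) = E - N + 2P
V(G) = 27 - 23 + 2*1
V(G) = 4 + 2
V(G) = 6

6


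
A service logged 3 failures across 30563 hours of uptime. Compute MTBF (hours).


Formula: MTBF = Total operating time / Number of failures
MTBF = 30563 / 3
MTBF = 10187.67 hours

10187.67 hours


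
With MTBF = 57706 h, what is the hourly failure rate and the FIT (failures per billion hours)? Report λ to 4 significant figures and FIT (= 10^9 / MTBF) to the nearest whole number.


Formula: λ = 1 / MTBF; FIT = λ × 1e9 = 1e9 / MTBF
λ = 1 / 57706 ≈ 1.733e-05 failures/hour
FIT = 1e9 / 57706 ≈ 17329 failures per 1e9 hours (nearest whole number)

λ = 1.733e-05 /h, FIT = 17329


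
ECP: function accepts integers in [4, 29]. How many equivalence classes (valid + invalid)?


Valid range: [4, 29]
Class 1: x < 4 — invalid
Class 2: 4 ≤ x ≤ 29 — valid
Class 3: x > 29 — invalid
Total equivalence classes: 3

3 equivalence classes


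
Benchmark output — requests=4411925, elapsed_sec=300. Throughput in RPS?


Formula: throughput = requests / seconds
throughput = 4411925 / 300
throughput = 14706.42 requests/second

14706.42 requests/second


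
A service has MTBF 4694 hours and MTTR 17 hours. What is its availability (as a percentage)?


Availability = MTBF / (MTBF + MTTR)
Availability = 4694 / (4694 + 17)
Availability = 4694 / 4711
Availability = 99.6391%

99.6391%


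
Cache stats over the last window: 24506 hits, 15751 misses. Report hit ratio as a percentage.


Formula: hit rate = hits / (hits + misses) * 100
hit rate = 24506 / (24506 + 15751) * 100
hit rate = 24506 / 40257 * 100
hit rate = 60.87%

60.87%


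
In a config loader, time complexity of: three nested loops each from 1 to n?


Reasoning: three levels of nesting over n
Complexity: O(n^3)

O(n^3)


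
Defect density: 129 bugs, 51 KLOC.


Defect density = defects / KLOC
Defect density = 129 / 51
Defect density = 2.529 defects/KLOC

2.529 defects/KLOC


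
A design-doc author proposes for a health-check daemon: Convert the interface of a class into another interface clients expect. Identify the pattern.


This matches the Adapter pattern

Adapter


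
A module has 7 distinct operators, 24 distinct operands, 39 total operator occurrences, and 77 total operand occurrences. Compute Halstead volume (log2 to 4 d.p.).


Formula: V = N * log2(η), where N = N1 + N2 and η = η1 + η2
η = 7 + 24 = 31
N = 39 + 77 = 116
log2(31) ≈ 4.9542
V = 116 * 4.9542 = 574.69

574.69


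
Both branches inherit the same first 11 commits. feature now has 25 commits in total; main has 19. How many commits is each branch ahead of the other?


Common ancestor: commit #11
feature commits after divergence: 25 - 11 = 14
main commits after divergence: 19 - 11 = 8
feature is 14 commits ahead of main
main is 8 commits ahead of feature

feature ahead: 14, main ahead: 8


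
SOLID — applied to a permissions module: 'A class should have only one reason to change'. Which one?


This describes the Single Responsibility Principle (SRP)

Single Responsibility Principle (SRP)


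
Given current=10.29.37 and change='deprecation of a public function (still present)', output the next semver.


Current: 10.29.37
Change category: 'deprecation of a public function (still present)' → minor bump
SemVer rule: minor bump → increment MINOR, reset PATCH to 0 (MAJOR unchanged)
New: 10.30.0

10.30.0


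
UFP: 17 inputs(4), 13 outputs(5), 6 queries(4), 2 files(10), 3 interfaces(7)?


UFP = EI*4 + EO*5 + EQ*4 + ILF*10 + EIF*7
UFP = 17*4 + 13*5 + 6*4 + 2*10 + 3*7
UFP = 68 + 65 + 24 + 20 + 21
UFP = 198

198


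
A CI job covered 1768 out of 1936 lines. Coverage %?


Coverage = covered / total * 100
Coverage = 1768 / 1936 * 100
Coverage = 91.32%

91.32%


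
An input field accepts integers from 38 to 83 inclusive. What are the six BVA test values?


Range: [38, 83]
Boundaries: just below min, min, min+1, max-1, max, just above max
Values: [37, 38, 39, 82, 83, 84]

[37, 38, 39, 82, 83, 84]


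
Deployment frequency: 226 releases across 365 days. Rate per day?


Formula: deployments per day = releases / days
= 226 / 365
= 0.619 deploys/day
(equivalently, 4.33 deploys/week)

0.619 deploys/day


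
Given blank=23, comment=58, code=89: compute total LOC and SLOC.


Total LOC = blank + comment + code
Total LOC = 23 + 58 + 89 = 170
SLOC (source only) = code = 89

Total LOC: 170, SLOC: 89


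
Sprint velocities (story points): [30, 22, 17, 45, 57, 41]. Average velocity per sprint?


Formula: Avg velocity = Total points / Number of sprints
Points: [30, 22, 17, 45, 57, 41]
Sum = 30 + 22 + 17 + 45 + 57 + 41 = 212
Avg velocity = 212 / 6 = 35.33 points/sprint

35.33 points/sprint


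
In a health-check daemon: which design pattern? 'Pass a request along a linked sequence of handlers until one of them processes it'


This matches the Chain of Responsibility pattern

Chain of Responsibility


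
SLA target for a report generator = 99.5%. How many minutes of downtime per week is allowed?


Formula: allowed downtime = period * (100 - SLA) / 100
Period (week) = 10080 minutes
Unavailability fraction = (100 - 99.5) / 100
Allowed downtime = 10080 * (100 - 99.5) / 100
Allowed downtime = 50.4 minutes

50.4 minutes


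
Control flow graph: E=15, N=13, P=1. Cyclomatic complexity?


Formula: V(G) = E - N + 2P
V(G) = 15 - 13 + 2*1
V(G) = 2 + 2
V(G) = 4

4


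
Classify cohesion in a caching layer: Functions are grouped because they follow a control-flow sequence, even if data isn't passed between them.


Reasoning: Grouped by order of execution within a routine, not by data flow
Type: Procedural cohesion

Procedural cohesion


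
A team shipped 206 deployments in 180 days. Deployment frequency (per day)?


Formula: deployments per day = releases / days
= 206 / 180
= 1.144 deploys/day
(equivalently, 8.01 deploys/week)

1.144 deploys/day


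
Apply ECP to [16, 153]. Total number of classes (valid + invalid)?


Valid range: [16, 153]
Class 1: x < 16 — invalid
Class 2: 16 ≤ x ≤ 153 — valid
Class 3: x > 153 — invalid
Total equivalence classes: 3

3 equivalence classes


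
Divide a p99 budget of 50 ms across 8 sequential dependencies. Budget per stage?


Formula: per_stage = total_budget / stages
per_stage = 50 / 8
per_stage = 6.25 ms

6.25 ms


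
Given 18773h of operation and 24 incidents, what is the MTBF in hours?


Formula: MTBF = Total operating time / Number of failures
MTBF = 18773 / 24
MTBF = 782.21 hours

782.21 hours


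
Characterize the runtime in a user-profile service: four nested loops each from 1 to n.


Reasoning: four levels of nesting
Complexity: O(n^4)

O(n^4)


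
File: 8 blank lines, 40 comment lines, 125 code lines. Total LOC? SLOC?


Total LOC = blank + comment + code
Total LOC = 8 + 40 + 125 = 173
SLOC (source only) = code = 125

Total LOC: 173, SLOC: 125


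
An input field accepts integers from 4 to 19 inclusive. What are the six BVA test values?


Range: [4, 19]
Boundaries: just below min, min, min+1, max-1, max, just above max
Values: [3, 4, 5, 18, 19, 20]

[3, 4, 5, 18, 19, 20]


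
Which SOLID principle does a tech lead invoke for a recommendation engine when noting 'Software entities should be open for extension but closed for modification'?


This describes the Open/Closed Principle (OCP)

Open/Closed Principle (OCP)


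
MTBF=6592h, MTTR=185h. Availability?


Availability = MTBF / (MTBF + MTTR)
Availability = 6592 / (6592 + 185)
Availability = 6592 / 6777
Availability = 97.2702%

97.2702%


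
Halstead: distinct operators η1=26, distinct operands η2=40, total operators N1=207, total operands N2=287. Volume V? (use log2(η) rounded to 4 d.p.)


Formula: V = N * log2(η), where N = N1 + N2 and η = η1 + η2
η = 26 + 40 = 66
N = 207 + 287 = 494
log2(66) ≈ 6.0444
V = 494 * 6.0444 = 2985.93

2985.93


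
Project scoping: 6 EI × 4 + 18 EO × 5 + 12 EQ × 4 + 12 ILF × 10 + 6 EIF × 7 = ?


UFP = EI*4 + EO*5 + EQ*4 + ILF*10 + EIF*7
UFP = 6*4 + 18*5 + 12*4 + 12*10 + 6*7
UFP = 24 + 90 + 48 + 120 + 42
UFP = 324

324


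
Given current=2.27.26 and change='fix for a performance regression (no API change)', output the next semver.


Current: 2.27.26
Change category: 'fix for a performance regression (no API change)' → patch bump
SemVer rule: patch bump → increment PATCH (MAJOR and MINOR unchanged)
New: 2.27.27

2.27.27


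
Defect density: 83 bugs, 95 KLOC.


Defect density = defects / KLOC
Defect density = 83 / 95
Defect density = 0.874 defects/KLOC

0.874 defects/KLOC


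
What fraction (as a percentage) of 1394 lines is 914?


Coverage = covered / total * 100
Coverage = 914 / 1394 * 100
Coverage = 65.57%

65.57%


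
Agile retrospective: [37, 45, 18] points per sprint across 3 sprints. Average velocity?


Formula: Avg velocity = Total points / Number of sprints
Points: [37, 45, 18]
Sum = 37 + 45 + 18 = 100
Avg velocity = 100 / 3 = 33.33 points/sprint

33.33 points/sprint


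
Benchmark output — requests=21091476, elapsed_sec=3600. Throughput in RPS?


Formula: throughput = requests / seconds
throughput = 21091476 / 3600
throughput = 5858.74 requests/second

5858.74 requests/second


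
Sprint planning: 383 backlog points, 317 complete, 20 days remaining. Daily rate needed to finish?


Formula: Required rate = Remaining points / Days left
Remaining = 383 - 317 = 66 points
Required rate = 66 / 20 = 3.3 points/day

3.3 points/day


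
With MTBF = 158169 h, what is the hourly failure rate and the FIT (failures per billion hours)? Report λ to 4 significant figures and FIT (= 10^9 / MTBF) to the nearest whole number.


Formula: λ = 1 / MTBF; FIT = λ × 1e9 = 1e9 / MTBF
λ = 1 / 158169 ≈ 6.322e-06 failures/hour
FIT = 1e9 / 158169 ≈ 6322 failures per 1e9 hours (nearest whole number)

λ = 6.322e-06 /h, FIT = 6322


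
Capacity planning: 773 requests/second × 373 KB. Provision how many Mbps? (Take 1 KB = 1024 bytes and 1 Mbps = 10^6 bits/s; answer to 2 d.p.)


Formula: Mbps = payload_bytes * RPS * 8 / 1e6
Payload per request = 373 KB = 373 * 1024 = 381952 bytes
Total bytes/sec = 381952 * 773 = 295248896
Total bits/sec = 295248896 * 8 = 2361991168
Mbps = 2361991168 / 1e6 = 2361.99

2361.99 Mbps


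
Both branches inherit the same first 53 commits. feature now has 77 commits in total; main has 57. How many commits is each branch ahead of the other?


Common ancestor: commit #53
feature commits after divergence: 77 - 53 = 24
main commits after divergence: 57 - 53 = 4
feature is 24 commits ahead of main
main is 4 commits ahead of feature

feature ahead: 24, main ahead: 4


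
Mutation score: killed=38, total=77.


Mutation score = killed / total * 100
Mutation score = 38 / 77 * 100
Mutation score = 49.35%

49.35%


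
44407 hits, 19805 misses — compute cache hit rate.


Formula: hit rate = hits / (hits + misses) * 100
hit rate = 44407 / (44407 + 19805) * 100
hit rate = 44407 / 64212 * 100
hit rate = 69.16%

69.16%


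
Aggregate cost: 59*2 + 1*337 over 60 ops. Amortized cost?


Formula: Amortized cost = Total cost / Operations
Total cost = (59 * 2) + (1 * 337)
Total cost = 118 + 337 = 455
Amortized = 455 / 60 = 7.5833

7.5833


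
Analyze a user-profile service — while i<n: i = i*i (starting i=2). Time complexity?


Reasoning: squaring drives double-exponential growth; iterations ~ log log n
Complexity: O(log log n)

O(log log n)


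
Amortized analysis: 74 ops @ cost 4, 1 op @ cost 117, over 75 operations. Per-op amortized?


Formula: Amortized cost = Total cost / Operations
Total cost = (74 * 4) + (1 * 117)
Total cost = 296 + 117 = 413
Amortized = 413 / 75 = 5.5067

5.5067


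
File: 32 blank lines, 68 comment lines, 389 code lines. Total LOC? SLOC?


Total LOC = blank + comment + code
Total LOC = 32 + 68 + 389 = 489
SLOC (source only) = code = 389

Total LOC: 489, SLOC: 389


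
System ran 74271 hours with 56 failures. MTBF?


Formula: MTBF = Total operating time / Number of failures
MTBF = 74271 / 56
MTBF = 1326.27 hours

1326.27 hours


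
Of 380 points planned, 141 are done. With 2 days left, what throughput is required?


Formula: Required rate = Remaining points / Days left
Remaining = 380 - 141 = 239 points
Required rate = 239 / 2 = 119.5 points/day

119.5 points/day


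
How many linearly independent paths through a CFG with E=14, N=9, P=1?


Formula: V(G) = E - N + 2P
V(G) = 14 - 9 + 2*1
V(G) = 5 + 2
V(G) = 7

7


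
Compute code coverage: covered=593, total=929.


Coverage = covered / total * 100
Coverage = 593 / 929 * 100
Coverage = 63.83%

63.83%


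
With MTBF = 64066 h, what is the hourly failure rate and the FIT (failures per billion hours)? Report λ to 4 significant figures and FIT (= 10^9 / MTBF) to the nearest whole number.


Formula: λ = 1 / MTBF; FIT = λ × 1e9 = 1e9 / MTBF
λ = 1 / 64066 ≈ 1.561e-05 failures/hour
FIT = 1e9 / 64066 ≈ 15609 failures per 1e9 hours (nearest whole number)

λ = 1.561e-05 /h, FIT = 15609


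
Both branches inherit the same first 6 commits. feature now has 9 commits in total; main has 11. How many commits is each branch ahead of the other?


Common ancestor: commit #6
feature commits after divergence: 9 - 6 = 3
main commits after divergence: 11 - 6 = 5
feature is 3 commits ahead of main
main is 5 commits ahead of feature

feature ahead: 3, main ahead: 5


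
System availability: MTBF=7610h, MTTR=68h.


Availability = MTBF / (MTBF + MTTR)
Availability = 7610 / (7610 + 68)
Availability = 7610 / 7678
Availability = 99.1144%

99.1144%


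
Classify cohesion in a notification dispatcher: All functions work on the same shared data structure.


Reasoning: Functions share data
Type: Communicational cohesion

Communicational cohesion


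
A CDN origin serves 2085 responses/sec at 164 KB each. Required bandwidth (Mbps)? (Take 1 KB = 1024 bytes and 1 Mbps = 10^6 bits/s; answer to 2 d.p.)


Formula: Mbps = payload_bytes * RPS * 8 / 1e6
Payload per request = 164 KB = 164 * 1024 = 167936 bytes
Total bytes/sec = 167936 * 2085 = 350146560
Total bits/sec = 350146560 * 8 = 2801172480
Mbps = 2801172480 / 1e6 = 2801.17

2801.17 Mbps


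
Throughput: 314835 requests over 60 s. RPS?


Formula: throughput = requests / seconds
throughput = 314835 / 60
throughput = 5247.25 requests/second

5247.25 requests/second


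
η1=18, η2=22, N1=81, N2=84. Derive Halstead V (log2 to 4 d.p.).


Formula: V = N * log2(η), where N = N1 + N2 and η = η1 + η2
η = 18 + 22 = 40
N = 81 + 84 = 165
log2(40) ≈ 5.3219
V = 165 * 5.3219 = 878.11

878.11


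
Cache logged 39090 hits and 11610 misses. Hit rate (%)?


Formula: hit rate = hits / (hits + misses) * 100
hit rate = 39090 / (39090 + 11610) * 100
hit rate = 39090 / 50700 * 100
hit rate = 77.1%

77.1%


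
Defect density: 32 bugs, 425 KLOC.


Defect density = defects / KLOC
Defect density = 32 / 425
Defect density = 0.075 defects/KLOC

0.075 defects/KLOC


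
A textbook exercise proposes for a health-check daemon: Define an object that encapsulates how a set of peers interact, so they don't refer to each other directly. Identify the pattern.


This matches the Mediator pattern

Mediator


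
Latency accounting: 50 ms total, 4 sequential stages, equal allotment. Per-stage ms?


Formula: per_stage = total_budget / stages
per_stage = 50 / 4
per_stage = 12.5 ms

12.5 ms


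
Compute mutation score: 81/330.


Mutation score = killed / total * 100
Mutation score = 81 / 330 * 100
Mutation score = 24.55%

24.55%


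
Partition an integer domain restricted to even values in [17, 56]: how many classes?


Constraint: even integers in [17, 56]
Class 1: x < 17 — out-of-range invalid
Class 2: x in [17,56] but odd — wrong type invalid
Class 3: x in [17,56] and even — valid
Class 4: x > 56 — out-of-range invalid
Total equivalence classes: 4

4 equivalence classes


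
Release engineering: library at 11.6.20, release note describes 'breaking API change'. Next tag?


Current: 11.6.20
Change category: 'breaking API change' → major bump
SemVer rule: major bump → increment MAJOR, reset MINOR and PATCH to 0
New: 12.0.0

12.0.0


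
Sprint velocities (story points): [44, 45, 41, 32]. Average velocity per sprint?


Formula: Avg velocity = Total points / Number of sprints
Points: [44, 45, 41, 32]
Sum = 44 + 45 + 41 + 32 = 162
Avg velocity = 162 / 4 = 40.5 points/sprint

40.5 points/sprint


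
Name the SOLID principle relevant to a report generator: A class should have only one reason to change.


This describes the Single Responsibility Principle (SRP)

Single Responsibility Principle (SRP)


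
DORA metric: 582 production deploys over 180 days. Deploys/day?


Formula: deployments per day = releases / days
= 582 / 180
= 3.233 deploys/day
(equivalently, 22.63 deploys/week)

3.233 deploys/day


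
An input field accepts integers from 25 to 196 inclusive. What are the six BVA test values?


Range: [25, 196]
Boundaries: just below min, min, min+1, max-1, max, just above max
Values: [24, 25, 26, 195, 196, 197]

[24, 25, 26, 195, 196, 197]


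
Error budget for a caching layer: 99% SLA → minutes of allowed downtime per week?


Formula: allowed downtime = period * (100 - SLA) / 100
Period (week) = 10080 minutes
Unavailability fraction = (100 - 99.0) / 100
Allowed downtime = 10080 * (100 - 99.0) / 100
Allowed downtime = 100.8 minutes

100.8 minutes


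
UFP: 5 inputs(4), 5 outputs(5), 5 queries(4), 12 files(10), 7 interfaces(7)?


UFP = EI*4 + EO*5 + EQ*4 + ILF*10 + EIF*7
UFP = 5*4 + 5*5 + 5*4 + 12*10 + 7*7
UFP = 20 + 25 + 20 + 120 + 49
UFP = 234

234


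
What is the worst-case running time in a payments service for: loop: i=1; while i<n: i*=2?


Reasoning: i doubles each step so iterations are log2(n)
Complexity: O(log n)

O(log n)


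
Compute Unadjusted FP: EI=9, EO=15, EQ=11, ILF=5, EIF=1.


UFP = EI*4 + EO*5 + EQ*4 + ILF*10 + EIF*7
UFP = 9*4 + 15*5 + 11*4 + 5*10 + 1*7
UFP = 36 + 75 + 44 + 50 + 7
UFP = 212

212


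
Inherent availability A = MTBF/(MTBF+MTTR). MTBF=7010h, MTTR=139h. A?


Availability = MTBF / (MTBF + MTTR)
Availability = 7010 / (7010 + 139)
Availability = 7010 / 7149
Availability = 98.0557%

98.0557%


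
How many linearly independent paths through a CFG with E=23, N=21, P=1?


Formula: V(G) = E - N + 2P
V(G) = 23 - 21 + 2*1
V(G) = 2 + 2
V(G) = 4

4


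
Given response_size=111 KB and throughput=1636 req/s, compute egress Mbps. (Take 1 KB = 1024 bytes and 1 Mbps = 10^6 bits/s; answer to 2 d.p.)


Formula: Mbps = payload_bytes * RPS * 8 / 1e6
Payload per request = 111 KB = 111 * 1024 = 113664 bytes
Total bytes/sec = 113664 * 1636 = 185954304
Total bits/sec = 185954304 * 8 = 1487634432
Mbps = 1487634432 / 1e6 = 1487.63

1487.63 Mbps


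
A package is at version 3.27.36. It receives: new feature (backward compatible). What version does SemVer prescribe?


Current: 3.27.36
Change category: 'new feature (backward compatible)' → minor bump
SemVer rule: minor bump → increment MINOR, reset PATCH to 0 (MAJOR unchanged)
New: 3.28.0

3.28.0


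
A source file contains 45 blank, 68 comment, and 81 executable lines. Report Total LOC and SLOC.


Total LOC = blank + comment + code
Total LOC = 45 + 68 + 81 = 194
SLOC (source only) = code = 81

Total LOC: 194, SLOC: 81


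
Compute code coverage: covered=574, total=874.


Coverage = covered / total * 100
Coverage = 574 / 874 * 100
Coverage = 65.68%

65.68%


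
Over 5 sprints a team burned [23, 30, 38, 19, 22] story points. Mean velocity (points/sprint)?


Formula: Avg velocity = Total points / Number of sprints
Points: [23, 30, 38, 19, 22]
Sum = 23 + 30 + 38 + 19 + 22 = 132
Avg velocity = 132 / 5 = 26.4 points/sprint

26.4 points/sprint


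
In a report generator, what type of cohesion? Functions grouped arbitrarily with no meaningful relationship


Reasoning: Worst: random grouping
Type: Coincidental cohesion

Coincidental cohesion


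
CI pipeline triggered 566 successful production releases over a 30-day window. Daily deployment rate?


Formula: deployments per day = releases / days
= 566 / 30
= 18.867 deploys/day
(equivalently, 132.07 deploys/week)

18.867 deploys/day


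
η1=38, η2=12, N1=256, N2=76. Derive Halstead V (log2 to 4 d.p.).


Formula: V = N * log2(η), where N = N1 + N2 and η = η1 + η2
η = 38 + 12 = 50
N = 256 + 76 = 332
log2(50) ≈ 5.6439
V = 332 * 5.6439 = 1873.77

1873.77


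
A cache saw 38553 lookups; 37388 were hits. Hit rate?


Formula: hit rate = hits / (hits + misses) * 100
hit rate = 37388 / (37388 + 1165) * 100
hit rate = 37388 / 38553 * 100
hit rate = 96.98%

96.98%


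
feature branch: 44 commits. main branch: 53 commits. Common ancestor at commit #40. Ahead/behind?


Common ancestor: commit #40
feature commits after divergence: 44 - 40 = 4
main commits after divergence: 53 - 40 = 13
feature is 4 commits ahead of main
main is 13 commits ahead of feature

feature ahead: 4, main ahead: 13


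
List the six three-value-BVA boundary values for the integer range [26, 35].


Range: [26, 35]
Boundaries: just below min, min, min+1, max-1, max, just above max
Values: [25, 26, 27, 34, 35, 36]

[25, 26, 27, 34, 35, 36]


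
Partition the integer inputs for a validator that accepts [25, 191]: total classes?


Valid range: [25, 191]
Class 1: x < 25 — invalid
Class 2: 25 ≤ x ≤ 191 — valid
Class 3: x > 191 — invalid
Total equivalence classes: 3

3 equivalence classes


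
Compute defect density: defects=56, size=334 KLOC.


Defect density = defects / KLOC
Defect density = 56 / 334
Defect density = 0.168 defects/KLOC

0.168 defects/KLOC


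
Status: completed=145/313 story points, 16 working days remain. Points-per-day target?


Formula: Required rate = Remaining points / Days left
Remaining = 313 - 145 = 168 points
Required rate = 168 / 16 = 10.5 points/day

10.5 points/day


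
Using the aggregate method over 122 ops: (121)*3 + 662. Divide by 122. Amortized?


Formula: Amortized cost = Total cost / Operations
Total cost = (121 * 3) + (1 * 662)
Total cost = 363 + 662 = 1025
Amortized = 1025 / 122 = 8.4016

8.4016


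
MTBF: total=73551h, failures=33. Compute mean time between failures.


Formula: MTBF = Total operating time / Number of failures
MTBF = 73551 / 33
MTBF = 2228.82 hours

2228.82 hours


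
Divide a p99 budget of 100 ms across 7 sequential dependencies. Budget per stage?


Formula: per_stage = total_budget / stages
per_stage = 100 / 7
per_stage = 14.29 ms

14.29 ms


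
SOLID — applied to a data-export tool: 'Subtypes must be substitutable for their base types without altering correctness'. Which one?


This describes the Liskov Substitution Principle (LSP)

Liskov Substitution Principle (LSP)


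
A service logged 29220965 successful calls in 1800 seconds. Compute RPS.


Formula: throughput = requests / seconds
throughput = 29220965 / 1800
throughput = 16233.87 requests/second

16233.87 requests/second


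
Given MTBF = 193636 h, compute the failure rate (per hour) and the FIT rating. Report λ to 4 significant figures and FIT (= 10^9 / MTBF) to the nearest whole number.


Formula: λ = 1 / MTBF; FIT = λ × 1e9 = 1e9 / MTBF
λ = 1 / 193636 ≈ 5.164e-06 failures/hour
FIT = 1e9 / 193636 ≈ 5164 failures per 1e9 hours (nearest whole number)

λ = 5.164e-06 /h, FIT = 5164


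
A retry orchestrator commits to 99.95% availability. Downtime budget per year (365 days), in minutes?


Formula: allowed downtime = period * (100 - SLA) / 100
Period (year (365 days)) = 525600 minutes
Unavailability fraction = (100 - 99.95) / 100
Allowed downtime = 525600 * (100 - 99.95) / 100
Allowed downtime = 262.8 minutes

262.8 minutes


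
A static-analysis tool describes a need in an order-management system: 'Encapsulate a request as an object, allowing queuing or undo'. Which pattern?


This matches the Command pattern

Command


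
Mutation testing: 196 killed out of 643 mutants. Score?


Mutation score = killed / total * 100
Mutation score = 196 / 643 * 100
Mutation score = 30.48%

30.48%


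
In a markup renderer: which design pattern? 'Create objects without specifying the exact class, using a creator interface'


This matches the Factory Method pattern

Factory Method


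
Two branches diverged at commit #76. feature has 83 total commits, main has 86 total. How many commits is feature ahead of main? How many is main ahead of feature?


Common ancestor: commit #76
feature commits after divergence: 83 - 76 = 7
main commits after divergence: 86 - 76 = 10
feature is 7 commits ahead of main
main is 10 commits ahead of feature

feature ahead: 7, main ahead: 10


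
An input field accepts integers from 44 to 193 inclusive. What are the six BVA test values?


Range: [44, 193]
Boundaries: just below min, min, min+1, max-1, max, just above max
Values: [43, 44, 45, 192, 193, 194]

[43, 44, 45, 192, 193, 194]


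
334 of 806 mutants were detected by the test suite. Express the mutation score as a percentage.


Mutation score = killed / total * 100
Mutation score = 334 / 806 * 100
Mutation score = 41.44%

41.44%


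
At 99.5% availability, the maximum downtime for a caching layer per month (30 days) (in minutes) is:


Formula: allowed downtime = period * (100 - SLA) / 100
Period (month (30 days)) = 43200 minutes
Unavailability fraction = (100 - 99.5) / 100
Allowed downtime = 43200 * (100 - 99.5) / 100
Allowed downtime = 216.0 minutes

216.0 minutes


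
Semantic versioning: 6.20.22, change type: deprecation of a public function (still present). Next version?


Current: 6.20.22
Change category: 'deprecation of a public function (still present)' → minor bump
SemVer rule: minor bump → increment MINOR, reset PATCH to 0 (MAJOR unchanged)
New: 6.21.0

6.21.0


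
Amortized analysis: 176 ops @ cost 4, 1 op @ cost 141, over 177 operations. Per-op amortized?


Formula: Amortized cost = Total cost / Operations
Total cost = (176 * 4) + (1 * 141)
Total cost = 704 + 141 = 845
Amortized = 845 / 177 = 4.774

4.774


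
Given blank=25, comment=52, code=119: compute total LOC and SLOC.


Total LOC = blank + comment + code
Total LOC = 25 + 52 + 119 = 196
SLOC (source only) = code = 119

Total LOC: 196, SLOC: 119


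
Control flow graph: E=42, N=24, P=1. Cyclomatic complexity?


Formula: V(G) = E - N + 2P
V(G) = 42 - 24 + 2*1
V(G) = 18 + 2
V(G) = 20

20


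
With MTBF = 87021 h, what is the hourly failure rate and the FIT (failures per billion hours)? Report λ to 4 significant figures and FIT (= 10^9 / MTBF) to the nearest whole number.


Formula: λ = 1 / MTBF; FIT = λ × 1e9 = 1e9 / MTBF
λ = 1 / 87021 ≈ 1.149e-05 failures/hour
FIT = 1e9 / 87021 ≈ 11491 failures per 1e9 hours (nearest whole number)

λ = 1.149e-05 /h, FIT = 11491


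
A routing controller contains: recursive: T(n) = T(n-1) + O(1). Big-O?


Reasoning: linear recursion with constant work per frame
Complexity: O(n)

O(n)


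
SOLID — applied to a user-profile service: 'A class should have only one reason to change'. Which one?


This describes the Single Responsibility Principle (SRP)

Single Responsibility Principle (SRP)


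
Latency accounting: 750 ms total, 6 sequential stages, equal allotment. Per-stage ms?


Formula: per_stage = total_budget / stages
per_stage = 750 / 6
per_stage = 125.0 ms

125.0 ms


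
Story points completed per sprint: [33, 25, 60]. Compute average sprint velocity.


Formula: Avg velocity = Total points / Number of sprints
Points: [33, 25, 60]
Sum = 33 + 25 + 60 = 118
Avg velocity = 118 / 3 = 39.33 points/sprint

39.33 points/sprint


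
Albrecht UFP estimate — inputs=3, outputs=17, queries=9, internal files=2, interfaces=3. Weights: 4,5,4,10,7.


UFP = EI*4 + EO*5 + EQ*4 + ILF*10 + EIF*7
UFP = 3*4 + 17*5 + 9*4 + 2*10 + 3*7
UFP = 12 + 85 + 36 + 20 + 21
UFP = 174

174


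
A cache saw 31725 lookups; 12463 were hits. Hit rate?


Formula: hit rate = hits / (hits + misses) * 100
hit rate = 12463 / (12463 + 19262) * 100
hit rate = 12463 / 31725 * 100
hit rate = 39.28%

39.28%


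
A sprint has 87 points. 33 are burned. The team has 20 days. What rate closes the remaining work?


Formula: Required rate = Remaining points / Days left
Remaining = 87 - 33 = 54 points
Required rate = 54 / 20 = 2.7 points/day

2.7 points/day


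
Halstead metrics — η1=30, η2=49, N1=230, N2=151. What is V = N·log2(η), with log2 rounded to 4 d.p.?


Formula: V = N * log2(η), where N = N1 + N2 and η = η1 + η2
η = 30 + 49 = 79
N = 230 + 151 = 381
log2(79) ≈ 6.3038
V = 381 * 6.3038 = 2401.75

2401.75


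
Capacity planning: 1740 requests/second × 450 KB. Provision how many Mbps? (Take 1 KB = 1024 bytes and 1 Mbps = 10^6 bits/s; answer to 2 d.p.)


Formula: Mbps = payload_bytes * RPS * 8 / 1e6
Payload per request = 450 KB = 450 * 1024 = 460800 bytes
Total bytes/sec = 460800 * 1740 = 801792000
Total bits/sec = 801792000 * 8 = 6414336000
Mbps = 6414336000 / 1e6 = 6414.34

6414.34 Mbps


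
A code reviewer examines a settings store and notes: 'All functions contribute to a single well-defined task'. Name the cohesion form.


Reasoning: Best: single purpose
Type: Functional cohesion

Functional cohesion


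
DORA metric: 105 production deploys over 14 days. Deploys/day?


Formula: deployments per day = releases / days
= 105 / 14
= 7.5 deploys/day
(equivalently, 52.5 deploys/week)

7.5 deploys/day


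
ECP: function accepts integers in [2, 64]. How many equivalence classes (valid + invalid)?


Valid range: [2, 64]
Class 1: x < 2 — invalid
Class 2: 2 ≤ x ≤ 64 — valid
Class 3: x > 64 — invalid
Total equivalence classes: 3

3 equivalence classes


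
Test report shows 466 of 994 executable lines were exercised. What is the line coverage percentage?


Coverage = covered / total * 100
Coverage = 466 / 994 * 100
Coverage = 46.88%

46.88%


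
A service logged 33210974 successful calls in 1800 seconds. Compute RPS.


Formula: throughput = requests / seconds
throughput = 33210974 / 1800
throughput = 18450.54 requests/second

18450.54 requests/second
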